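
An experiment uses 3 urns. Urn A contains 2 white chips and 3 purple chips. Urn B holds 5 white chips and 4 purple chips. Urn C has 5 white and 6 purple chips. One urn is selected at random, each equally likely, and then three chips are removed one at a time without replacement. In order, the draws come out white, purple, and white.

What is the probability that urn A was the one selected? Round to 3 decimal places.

0.263

For each hypothesis, P(data | H) works out to: P(data | urn A) = (2/5)(3/4)(1/3) = 0.1; P(data | urn B) = (5/9)(4/8)(4/7) = 0.15873; P(data | urn C) = (5/11)(6/10)(4/9) = 0.12121.
Weighting by the prior gives 1/3 · 0.1 = 0.033333, 1/3 · 0.15873 = 0.05291, 1/3 · 0.12121 = 0.040404; these sum to 0.12665.
Hence P(urn A | data) = (0.033333) / (0.12665) = 0.2632.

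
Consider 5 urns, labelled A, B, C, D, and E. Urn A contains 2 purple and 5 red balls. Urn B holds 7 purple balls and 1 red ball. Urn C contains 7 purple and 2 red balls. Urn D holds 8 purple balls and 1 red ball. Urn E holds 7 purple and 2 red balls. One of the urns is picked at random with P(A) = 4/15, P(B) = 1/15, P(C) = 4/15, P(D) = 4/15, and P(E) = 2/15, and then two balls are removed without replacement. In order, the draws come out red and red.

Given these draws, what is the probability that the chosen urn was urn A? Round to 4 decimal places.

0.9195

Compute the likelihood of the observed sequence for each case: P(data | urn A) = (5/7)(4/6) = 10/21; P(data | urn B) = (1/8)(0/7) = 0; P(data | urn C) = (2/9)(1/8) = 1/36; P(data | urn D) = (1/9)(0/8) = 0; P(data | urn E) = (2/9)(1/8) = 1/36.
The prior-weighted likelihoods are 4/15 · 10/21 = 8/63, 1/15 · 0 = 0, 4/15 · 1/36 = 1/135, 4/15 · 0 = 0, 2/15 · 1/36 = 1/270; summing to 29/210.
Therefore the posterior P(urn A | data) = (8/63) / (29/210) = 80/87.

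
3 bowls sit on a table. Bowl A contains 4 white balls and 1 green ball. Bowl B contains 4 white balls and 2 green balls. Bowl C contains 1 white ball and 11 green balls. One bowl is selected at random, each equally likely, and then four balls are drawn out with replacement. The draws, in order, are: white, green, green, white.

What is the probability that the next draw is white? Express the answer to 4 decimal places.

The likelihood of the observed sequence under each hypothesis: P(data | bowl A) = (4/5)(1/5)(1/5)(4/5) = 0.0256; P(data | bowl B) = (4/6)(2/6)(2/6)(4/6) = 0.049383; P(data | bowl C) = (1/12)(11/12)(11/12)(1/12) = 0.0058353.
The prior-weighted likelihoods are 1/3 · 0.0256 = 0.0085333, 1/3 · 0.049383 = 0.016461, 1/3 · 0.0058353 = 0.0019451; with total 0.026939.
The posterior is then P(bowl A | data) = 0.31676, P(bowl B | data) = 0.61104, P(bowl C | data) = 0.072203.
The predictive probability is P(white next | data) = (4/5)(0.31676) + (2/3)(0.61104) + (1/12)(0.072203) = 0.66678.

0.6668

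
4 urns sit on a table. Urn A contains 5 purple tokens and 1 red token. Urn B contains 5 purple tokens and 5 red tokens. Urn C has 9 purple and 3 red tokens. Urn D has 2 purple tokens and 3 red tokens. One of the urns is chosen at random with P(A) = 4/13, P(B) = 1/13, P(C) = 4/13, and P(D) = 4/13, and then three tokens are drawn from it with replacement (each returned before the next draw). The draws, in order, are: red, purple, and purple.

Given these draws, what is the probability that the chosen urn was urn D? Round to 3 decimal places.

0.250

Compute the likelihood of the observed sequence for each case: P(data | urn A) = (1/6)(5/6)(5/6) = 0.11574; P(data | urn B) = (5/10)(5/10)(5/10) = 0.125; P(data | urn C) = (3/12)(9/12)(9/12) = 0.14062; P(data | urn D) = (3/5)(2/5)(2/5) = 0.096.
Weighting by the prior gives 4/13 · 0.11574 = 0.035613, 1/13 · 0.125 = 0.0096154, 4/13 · 0.14062 = 0.043269, 4/13 · 0.096 = 0.029538; with total 0.11804.
Hence P(urn D | data) = (0.029538) / (0.11804) = 0.25025.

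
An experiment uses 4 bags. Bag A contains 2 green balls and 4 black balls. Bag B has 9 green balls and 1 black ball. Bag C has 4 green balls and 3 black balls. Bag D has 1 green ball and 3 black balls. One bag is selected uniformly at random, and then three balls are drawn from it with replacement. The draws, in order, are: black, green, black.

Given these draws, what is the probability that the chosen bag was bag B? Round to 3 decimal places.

0.022

Under each hypothesis, the probability of the observed sequence is: P(data | bag A) = (4/6)(2/6)(4/6) = 0.14815; P(data | bag B) = (1/10)(9/10)(1/10) = 0.009; P(data | bag C) = (3/7)(4/7)(3/7) = 0.10496; P(data | bag D) = (3/4)(1/4)(3/4) = 0.14062.
Weighting by the prior gives 1/4 · 0.14815 = 0.037037, 1/4 · 0.009 = 0.00225, 1/4 · 0.10496 = 0.026239, 1/4 · 0.14062 = 0.035156; summing to 0.10068.
So P(bag B | data) = (0.00225) / (0.10068) = 0.022348.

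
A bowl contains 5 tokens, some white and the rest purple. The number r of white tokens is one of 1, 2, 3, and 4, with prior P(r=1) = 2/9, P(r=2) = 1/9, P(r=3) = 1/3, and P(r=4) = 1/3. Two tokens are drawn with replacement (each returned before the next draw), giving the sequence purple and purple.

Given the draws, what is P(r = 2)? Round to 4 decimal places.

0.1607

Under each hypothesis, the probability of the observed sequence is: P(data | r = 1) = (4/5)(4/5) = 16/25; P(data | r = 2) = (3/5)(3/5) = 9/25; P(data | r = 3) = (2/5)(2/5) = 4/25; P(data | r = 4) = (1/5)(1/5) = 1/25.
Weighting by the prior gives 2/9 · 16/25 = 32/225, 1/9 · 9/25 = 1/25, 1/3 · 4/25 = 4/75, 1/3 · 1/25 = 1/75; these sum to 56/225.
By Bayes' rule, P(r = 2 | data) = (1/25) / (56/225) = 9/56.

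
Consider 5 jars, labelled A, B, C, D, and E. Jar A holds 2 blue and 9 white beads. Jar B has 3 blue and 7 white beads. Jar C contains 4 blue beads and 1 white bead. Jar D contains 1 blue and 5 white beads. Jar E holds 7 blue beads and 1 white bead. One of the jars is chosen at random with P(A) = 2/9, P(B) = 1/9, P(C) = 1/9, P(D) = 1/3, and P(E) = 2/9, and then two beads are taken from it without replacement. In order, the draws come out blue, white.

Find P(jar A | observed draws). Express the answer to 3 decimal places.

0.217

Compute the likelihood of the observed sequence for each case: P(data | jar A) = (2/11)(9/10) = 0.16364; P(data | jar B) = (3/10)(7/9) = 0.23333; P(data | jar C) = (4/5)(1/4) = 0.2; P(data | jar D) = (1/6)(5/5) = 0.16667; P(data | jar E) = (7/8)(1/7) = 0.125.
Multiplying each by its prior: 2/9 · 0.16364 = 0.036364, 1/9 · 0.23333 = 0.025926, 1/9 · 0.2 = 0.022222, 1/3 · 0.16667 = 0.055556, 2/9 · 0.125 = 0.027778; these sum to 0.16785.
Therefore the posterior P(jar A | data) = (0.036364) / (0.16785) = 0.21665.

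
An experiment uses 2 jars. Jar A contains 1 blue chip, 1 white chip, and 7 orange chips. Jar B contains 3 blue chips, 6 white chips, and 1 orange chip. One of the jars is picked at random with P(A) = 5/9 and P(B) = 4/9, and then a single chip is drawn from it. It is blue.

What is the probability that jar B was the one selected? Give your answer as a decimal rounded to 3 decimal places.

0.684

Compute the likelihood of this draw for each case: P(data | jar A) = (1/9) = 1/9; P(data | jar B) = (3/10) = 3/10.
The prior-weighted likelihoods are 5/9 · 1/9 = 5/81, 4/9 · 3/10 = 2/15; these sum to 79/405.
So P(jar B | data) = (2/15) / (79/405) = 54/79.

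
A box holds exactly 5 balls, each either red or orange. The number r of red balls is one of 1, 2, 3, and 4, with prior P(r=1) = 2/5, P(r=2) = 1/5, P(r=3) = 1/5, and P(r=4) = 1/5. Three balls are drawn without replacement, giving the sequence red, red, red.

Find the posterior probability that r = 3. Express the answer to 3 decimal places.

0.200

The likelihood of the observed sequence under each hypothesis: P(data | r = 1) = (1/5)(0/4) = 0; P(data | r = 2) = (2/5)(1/4)(0/3) = 0; P(data | r = 3) = (3/5)(2/4)(1/3) = 1/10; P(data | r = 4) = (4/5)(3/4)(2/3) = 2/5.
Weighting by the prior gives 2/5 · 0 = 0, 1/5 · 0 = 0, 1/5 · 1/10 = 1/50, 1/5 · 2/5 = 2/25; summing to 1/10.
So P(r = 3 | data) = (1/50) / (1/10) = 1/5.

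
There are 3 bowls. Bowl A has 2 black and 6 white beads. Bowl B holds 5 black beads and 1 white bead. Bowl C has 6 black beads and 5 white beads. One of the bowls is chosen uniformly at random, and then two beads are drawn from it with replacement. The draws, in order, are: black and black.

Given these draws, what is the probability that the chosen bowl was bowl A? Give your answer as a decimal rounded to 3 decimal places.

Under each hypothesis, the probability of the observed sequence is: P(data | bowl A) = (2/8)(2/8) = 0.0625; P(data | bowl B) = (5/6)(5/6) = 0.69444; P(data | bowl C) = (6/11)(6/11) = 0.29752.
The prior-weighted likelihoods are 1/3 · 0.0625 = 0.020833, 1/3 · 0.69444 = 0.23148, 1/3 · 0.29752 = 0.099174; these sum to 0.35149.
By Bayes' rule, P(bowl A | data) = (0.020833) / (0.35149) = 0.059272.

0.059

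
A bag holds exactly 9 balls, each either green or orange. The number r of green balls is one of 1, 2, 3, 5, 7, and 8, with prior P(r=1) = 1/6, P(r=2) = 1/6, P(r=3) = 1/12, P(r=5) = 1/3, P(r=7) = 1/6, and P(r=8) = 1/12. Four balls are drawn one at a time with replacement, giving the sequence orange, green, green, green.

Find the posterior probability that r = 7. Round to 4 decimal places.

0.3287

Under each hypothesis, the probability of the observed sequence is: P(data | r = 1) = (8/9)(1/9)(1/9)(1/9) = 0.0012193; P(data | r = 2) = (7/9)(2/9)(2/9)(2/9) = 0.0085353; P(data | r = 3) = (6/9)(3/9)(3/9)(3/9) = 0.024691; P(data | r = 5) = (4/9)(5/9)(5/9)(5/9) = 0.076208; P(data | r = 7) = (2/9)(7/9)(7/9)(7/9) = 0.10456; P(data | r = 8) = (1/9)(8/9)(8/9)(8/9) = 0.078037.
Weighting by the prior gives 1/6 · 0.0012193 = 0.00020322, 1/6 · 0.0085353 = 0.0014225, 1/12 · 0.024691 = 0.0020576, 1/3 · 0.076208 = 0.025403, 1/6 · 0.10456 = 0.017426, 1/12 · 0.078037 = 0.0065031; these sum to 0.053015.
Hence P(r = 7 | data) = (0.017426) / (0.053015) = 0.3287.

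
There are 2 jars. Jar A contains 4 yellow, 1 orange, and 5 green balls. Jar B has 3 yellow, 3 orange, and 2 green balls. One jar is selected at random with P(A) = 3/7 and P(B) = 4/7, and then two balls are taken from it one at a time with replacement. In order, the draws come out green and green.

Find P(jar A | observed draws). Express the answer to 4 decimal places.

0.7500

Compute the likelihood of the observed sequence for each case: P(data | jar A) = (5/10)(5/10) = 1/4; P(data | jar B) = (2/8)(2/8) = 1/16.
The prior-weighted likelihoods are 3/7 · 1/4 = 3/28, 4/7 · 1/16 = 1/28; these sum to 1/7.
So P(jar A | data) = (3/28) / (1/7) = 3/4.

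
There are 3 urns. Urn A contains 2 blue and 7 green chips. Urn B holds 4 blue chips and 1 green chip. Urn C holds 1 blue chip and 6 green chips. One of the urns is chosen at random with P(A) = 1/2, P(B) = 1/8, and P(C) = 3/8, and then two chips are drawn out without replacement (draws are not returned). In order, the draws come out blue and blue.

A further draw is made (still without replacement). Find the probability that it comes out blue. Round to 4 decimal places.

Under each hypothesis, the probability of the observed sequence is: P(data | urn A) = (2/9)(1/8) = 1/36; P(data | urn B) = (4/5)(3/4) = 3/5; P(data | urn C) = (1/7)(0/6) = 0.
Weighting by the prior gives 1/2 · 1/36 = 1/72, 1/8 · 3/5 = 3/40, 3/8 · 0 = 0; these sum to 4/45.
Dividing through by the total gives posterior P(urn A | data) = 5/32, P(urn B | data) = 27/32, P(urn C | data) = 0.
Averaging over the posterior, P(blue next | data) = (0)(5/32) + (2/3)(27/32) = 9/16.

0.5625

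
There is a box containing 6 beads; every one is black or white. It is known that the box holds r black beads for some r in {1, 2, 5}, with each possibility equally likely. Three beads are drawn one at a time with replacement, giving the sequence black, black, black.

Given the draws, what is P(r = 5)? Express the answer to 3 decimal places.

Compute the likelihood of the observed sequence for each case: P(data | r = 1) = (1/6)(1/6)(1/6) = 1/216; P(data | r = 2) = (2/6)(2/6)(2/6) = 1/27; P(data | r = 5) = (5/6)(5/6)(5/6) = 125/216.
The prior-weighted likelihoods are 1/3 · 1/216 = 1/648, 1/3 · 1/27 = 1/81, 1/3 · 125/216 = 125/648; summing to 67/324.
Therefore the posterior P(r = 5 | data) = (125/648) / (67/324) = 125/134.

0.933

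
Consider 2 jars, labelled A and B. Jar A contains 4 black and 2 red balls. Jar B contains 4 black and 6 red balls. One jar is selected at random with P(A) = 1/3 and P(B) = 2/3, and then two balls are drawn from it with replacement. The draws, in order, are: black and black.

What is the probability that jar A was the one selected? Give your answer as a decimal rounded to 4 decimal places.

0.5814

The likelihood of the observed sequence under each hypothesis: P(data | jar A) = (4/6)(4/6) = 4/9; P(data | jar B) = (4/10)(4/10) = 4/25.
Multiplying each by its prior: 1/3 · 4/9 = 4/27, 2/3 · 4/25 = 8/75; summing to 172/675.
Hence P(jar A | data) = (4/27) / (172/675) = 25/43.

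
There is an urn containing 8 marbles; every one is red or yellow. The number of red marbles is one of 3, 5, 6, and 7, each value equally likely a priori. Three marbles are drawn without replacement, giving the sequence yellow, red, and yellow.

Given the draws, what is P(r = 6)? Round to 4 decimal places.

Under each hypothesis, the probability of the observed sequence is: P(data | r = 3) = (5/8)(3/7)(4/6) = 5/28; P(data | r = 5) = (3/8)(5/7)(2/6) = 5/56; P(data | r = 6) = (2/8)(6/7)(1/6) = 1/28; P(data | r = 7) = (1/8)(7/7)(0/6) = 0.
Multiplying each by its prior: 1/4 · 5/28 = 5/112, 1/4 · 5/56 = 5/224, 1/4 · 1/28 = 1/112, 1/4 · 0 = 0; summing to 17/224.
By Bayes' rule, P(r = 6 | data) = (1/112) / (17/224) = 2/17.

0.1176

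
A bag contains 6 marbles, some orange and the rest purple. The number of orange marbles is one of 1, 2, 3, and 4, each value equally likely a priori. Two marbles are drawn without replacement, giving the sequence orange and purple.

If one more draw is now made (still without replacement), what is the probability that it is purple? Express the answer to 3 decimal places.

Under each hypothesis, the probability of the observed sequence is: P(data | r = 1) = (1/6)(5/5) = 1/6; P(data | r = 2) = (2/6)(4/5) = 4/15; P(data | r = 3) = (3/6)(3/5) = 3/10; P(data | r = 4) = (4/6)(2/5) = 4/15.
The prior-weighted likelihoods are 1/4 · 1/6 = 1/24, 1/4 · 4/15 = 1/15, 1/4 · 3/10 = 3/40, 1/4 · 4/15 = 1/15; summing to 1/4.
Dividing through by the total gives posterior P(r = 1 | data) = 1/6, P(r = 2 | data) = 4/15, P(r = 3 | data) = 3/10, P(r = 4 | data) = 4/15.
So P(purple next | data) = Σ P(purple next | H) P(H | data) = (1)(1/6) + (3/4)(4/15) + (1/2)(3/10) + (1/4)(4/15) = 7/12.

0.583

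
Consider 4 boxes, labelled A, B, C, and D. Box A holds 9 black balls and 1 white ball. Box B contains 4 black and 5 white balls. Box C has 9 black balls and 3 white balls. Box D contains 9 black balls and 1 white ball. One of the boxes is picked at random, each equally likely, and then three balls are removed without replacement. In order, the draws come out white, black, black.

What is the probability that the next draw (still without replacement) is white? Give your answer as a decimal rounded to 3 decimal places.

Compute the likelihood of the observed sequence for each case: P(data | box A) = (1/10)(9/9)(8/8) = 0.1; P(data | box B) = (5/9)(4/8)(3/7) = 0.11905; P(data | box C) = (3/12)(9/11)(8/10) = 0.16364; P(data | box D) = (1/10)(9/9)(8/8) = 0.1.
Multiplying each by its prior: 1/4 · 0.1 = 0.025, 1/4 · 0.11905 = 0.029762, 1/4 · 0.16364 = 0.040909, 1/4 · 0.1 = 0.025; summing to 0.12067.
Dividing through by the total gives posterior P(box A | data) = 0.20717, P(box B | data) = 0.24664, P(box C | data) = 0.33901, P(box D | data) = 0.20717.
The predictive probability is P(white next | data) = (0)(0.20717) + (2/3)(0.24664) + (2/9)(0.33901) + (0)(0.20717) = 0.23976.

0.240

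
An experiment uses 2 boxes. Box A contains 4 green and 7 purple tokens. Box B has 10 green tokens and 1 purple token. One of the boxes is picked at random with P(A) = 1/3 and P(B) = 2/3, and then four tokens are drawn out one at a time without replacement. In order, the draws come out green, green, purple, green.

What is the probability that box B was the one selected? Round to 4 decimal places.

0.8955

For each hypothesis, P(data | H) works out to: P(data | box A) = (4/11)(3/10)(7/9)(2/8) = 7/330; P(data | box B) = (10/11)(9/10)(1/9)(8/8) = 1/11.
Weighting by the prior gives 1/3 · 7/330 = 7/990, 2/3 · 1/11 = 2/33; summing to 67/990.
Therefore the posterior P(box B | data) = (2/33) / (67/990) = 60/67.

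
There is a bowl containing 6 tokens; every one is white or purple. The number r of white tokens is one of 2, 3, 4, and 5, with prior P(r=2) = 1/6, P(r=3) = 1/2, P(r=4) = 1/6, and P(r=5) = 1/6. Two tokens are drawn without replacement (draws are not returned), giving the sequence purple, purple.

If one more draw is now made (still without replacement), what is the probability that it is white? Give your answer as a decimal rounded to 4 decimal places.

For each hypothesis, P(data | H) works out to: P(data | r = 2) = (4/6)(3/5) = 2/5; P(data | r = 3) = (3/6)(2/5) = 1/5; P(data | r = 4) = (2/6)(1/5) = 1/15; P(data | r = 5) = (1/6)(0/5) = 0.
Weighting by the prior gives 1/6 · 2/5 = 1/15, 1/2 · 1/5 = 1/10, 1/6 · 1/15 = 1/90, 1/6 · 0 = 0; these sum to 8/45.
Dividing through by the total gives posterior P(r = 2 | data) = 3/8, P(r = 3 | data) = 9/16, P(r = 4 | data) = 1/16, P(r = 5 | data) = 0.
So P(white next | data) = Σ P(white next | H) P(H | data) = (1/2)(3/8) + (3/4)(9/16) + (1)(1/16) = 43/64.

0.6719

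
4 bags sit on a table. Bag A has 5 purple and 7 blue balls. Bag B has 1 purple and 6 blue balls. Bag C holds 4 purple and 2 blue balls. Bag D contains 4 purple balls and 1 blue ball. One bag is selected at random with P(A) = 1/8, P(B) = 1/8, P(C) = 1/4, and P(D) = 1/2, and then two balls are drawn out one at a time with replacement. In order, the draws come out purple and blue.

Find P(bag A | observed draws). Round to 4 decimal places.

0.1676

For each hypothesis, P(data | H) works out to: P(data | bag A) = (5/12)(7/12) = 0.24306; P(data | bag B) = (1/7)(6/7) = 0.12245; P(data | bag C) = (4/6)(2/6) = 0.22222; P(data | bag D) = (4/5)(1/5) = 0.16.
Weighting by the prior gives 1/8 · 0.24306 = 0.030382, 1/8 · 0.12245 = 0.015306, 1/4 · 0.22222 = 0.055556, 1/2 · 0.16 = 0.08; summing to 0.18124.
So P(bag A | data) = (0.030382) / (0.18124) = 0.16763.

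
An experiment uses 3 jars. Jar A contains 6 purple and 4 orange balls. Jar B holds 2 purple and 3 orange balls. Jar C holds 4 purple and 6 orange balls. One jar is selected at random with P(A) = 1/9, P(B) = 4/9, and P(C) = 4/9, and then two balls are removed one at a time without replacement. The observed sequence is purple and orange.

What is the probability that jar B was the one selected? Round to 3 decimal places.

0.474

For each hypothesis, P(data | H) works out to: P(data | jar A) = (6/10)(4/9) = 4/15; P(data | jar B) = (2/5)(3/4) = 3/10; P(data | jar C) = (4/10)(6/9) = 4/15.
Weighting by the prior gives 1/9 · 4/15 = 4/135, 4/9 · 3/10 = 2/15, 4/9 · 4/15 = 16/135; these sum to 38/135.
So P(jar B | data) = (2/15) / (38/135) = 9/19.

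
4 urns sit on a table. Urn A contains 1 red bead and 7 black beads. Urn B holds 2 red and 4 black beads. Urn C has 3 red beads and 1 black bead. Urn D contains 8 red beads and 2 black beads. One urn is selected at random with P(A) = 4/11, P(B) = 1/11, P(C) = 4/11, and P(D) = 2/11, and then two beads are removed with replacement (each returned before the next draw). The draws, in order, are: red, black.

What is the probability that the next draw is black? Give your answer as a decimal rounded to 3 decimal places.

0.452

Compute the likelihood of the observed sequence for each case: P(data | urn A) = (1/8)(7/8) = 0.10938; P(data | urn B) = (2/6)(4/6) = 0.22222; P(data | urn C) = (3/4)(1/4) = 0.1875; P(data | urn D) = (8/10)(2/10) = 0.16.
Weighting by the prior gives 4/11 · 0.10938 = 0.039773, 1/11 · 0.22222 = 0.020202, 4/11 · 0.1875 = 0.068182, 2/11 · 0.16 = 0.029091; these sum to 0.15725.
Normalising, the posterior is P(urn A | data) = 0.25293, P(urn B | data) = 0.12847, P(urn C | data) = 0.4336, P(urn D | data) = 0.185.
So P(black next | data) = Σ P(black next | H) P(H | data) = (7/8)(0.25293) + (2/3)(0.12847) + (1/4)(0.4336) + (1/5)(0.185) = 0.45236.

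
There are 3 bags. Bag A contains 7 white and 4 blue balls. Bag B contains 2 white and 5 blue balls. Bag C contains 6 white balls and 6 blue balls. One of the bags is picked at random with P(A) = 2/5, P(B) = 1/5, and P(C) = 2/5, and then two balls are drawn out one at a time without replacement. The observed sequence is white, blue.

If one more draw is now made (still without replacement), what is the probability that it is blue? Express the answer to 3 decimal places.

The likelihood of the observed sequence under each hypothesis: P(data | bag A) = (7/11)(4/10) = 0.25455; P(data | bag B) = (2/7)(5/6) = 0.2381; P(data | bag C) = (6/12)(6/11) = 0.27273.
The prior-weighted likelihoods are 2/5 · 0.25455 = 0.10182, 1/5 · 0.2381 = 0.047619, 2/5 · 0.27273 = 0.10909; summing to 0.25853.
The posterior is then P(bag A | data) = 0.39384, P(bag B | data) = 0.18419, P(bag C | data) = 0.42197.
The predictive probability is P(blue next | data) = (1/3)(0.39384) + (4/5)(0.18419) + (1/2)(0.42197) = 0.48962.

0.490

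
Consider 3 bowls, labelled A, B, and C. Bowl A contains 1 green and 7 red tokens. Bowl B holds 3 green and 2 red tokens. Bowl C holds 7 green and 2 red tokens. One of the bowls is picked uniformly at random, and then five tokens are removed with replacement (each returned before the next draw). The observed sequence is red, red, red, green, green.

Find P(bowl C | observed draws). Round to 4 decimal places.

The likelihood of the observed sequence under each hypothesis: P(data | bowl A) = (7/8)(7/8)(7/8)(1/8)(1/8) = 0.010468; P(data | bowl B) = (2/5)(2/5)(2/5)(3/5)(3/5) = 0.02304; P(data | bowl C) = (2/9)(2/9)(2/9)(7/9)(7/9) = 0.0066386.
Weighting by the prior gives 1/3 · 0.010468 = 0.0034892, 1/3 · 0.02304 = 0.00768, 1/3 · 0.0066386 = 0.0022129; these sum to 0.013382.
By Bayes' rule, P(bowl C | data) = (0.0022129) / (0.013382) = 0.16536.

0.1654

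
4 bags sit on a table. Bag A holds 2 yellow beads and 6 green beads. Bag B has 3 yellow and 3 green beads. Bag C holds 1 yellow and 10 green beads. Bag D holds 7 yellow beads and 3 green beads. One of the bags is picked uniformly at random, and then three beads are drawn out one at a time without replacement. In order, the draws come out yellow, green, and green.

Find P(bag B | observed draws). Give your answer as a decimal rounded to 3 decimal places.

For each hypothesis, P(data | H) works out to: P(data | bag A) = (2/8)(6/7)(5/6) = 0.17857; P(data | bag B) = (3/6)(3/5)(2/4) = 0.15; P(data | bag C) = (1/11)(10/10)(9/9) = 0.090909; P(data | bag D) = (7/10)(3/9)(2/8) = 0.058333.
Weighting by the prior gives 1/4 · 0.17857 = 0.044643, 1/4 · 0.15 = 0.0375, 1/4 · 0.090909 = 0.022727, 1/4 · 0.058333 = 0.014583; summing to 0.11945.
So P(bag B | data) = (0.0375) / (0.11945) = 0.31393.

0.314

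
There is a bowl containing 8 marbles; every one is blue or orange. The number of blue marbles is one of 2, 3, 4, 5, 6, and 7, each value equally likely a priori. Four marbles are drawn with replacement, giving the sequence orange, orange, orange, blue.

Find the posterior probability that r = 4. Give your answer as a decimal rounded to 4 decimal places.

Compute the likelihood of the observed sequence for each case: P(data | r = 2) = (6/8)(6/8)(6/8)(2/8) = 0.10547; P(data | r = 3) = (5/8)(5/8)(5/8)(3/8) = 0.091553; P(data | r = 4) = (4/8)(4/8)(4/8)(4/8) = 0.0625; P(data | r = 5) = (3/8)(3/8)(3/8)(5/8) = 0.032959; P(data | r = 6) = (2/8)(2/8)(2/8)(6/8) = 0.011719; P(data | r = 7) = (1/8)(1/8)(1/8)(7/8) = 0.001709.
The prior-weighted likelihoods are 1/6 · 0.10547 = 0.017578, 1/6 · 0.091553 = 0.015259, 1/6 · 0.0625 = 0.010417, 1/6 · 0.032959 = 0.0054932, 1/6 · 0.011719 = 0.0019531, 1/6 · 0.001709 = 0.00028483; summing to 0.050985.
So P(r = 4 | data) = (0.010417) / (0.050985) = 0.20431.

0.2043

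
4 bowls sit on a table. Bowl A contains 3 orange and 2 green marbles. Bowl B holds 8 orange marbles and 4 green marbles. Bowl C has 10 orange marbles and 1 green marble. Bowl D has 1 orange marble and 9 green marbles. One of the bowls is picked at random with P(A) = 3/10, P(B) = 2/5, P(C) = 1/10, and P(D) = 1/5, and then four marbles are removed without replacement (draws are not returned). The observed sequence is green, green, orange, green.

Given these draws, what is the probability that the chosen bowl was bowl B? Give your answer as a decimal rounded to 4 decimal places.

Compute the likelihood of the observed sequence for each case: P(data | bowl A) = (2/5)(1/4)(3/3)(0/2) = 0; P(data | bowl B) = (4/12)(3/11)(8/10)(2/9) = 0.016162; P(data | bowl C) = (1/11)(0/10) = 0; P(data | bowl D) = (9/10)(8/9)(1/8)(7/7) = 0.1.
Multiplying each by its prior: 3/10 · 0 = 0, 2/5 · 0.016162 = 0.0064646, 1/10 · 0 = 0, 1/5 · 0.1 = 0.02; these sum to 0.026465.
By Bayes' rule, P(bowl B | data) = (0.0064646) / (0.026465) = 0.24427.

0.2443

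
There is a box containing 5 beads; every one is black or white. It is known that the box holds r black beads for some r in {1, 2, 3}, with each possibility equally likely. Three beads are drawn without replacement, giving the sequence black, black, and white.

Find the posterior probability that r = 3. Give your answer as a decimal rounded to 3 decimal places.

0.667

Under each hypothesis, the probability of the observed sequence is: P(data | r = 1) = (1/5)(0/4) = 0; P(data | r = 2) = (2/5)(1/4)(3/3) = 1/10; P(data | r = 3) = (3/5)(2/4)(2/3) = 1/5.
Multiplying each by its prior: 1/3 · 0 = 0, 1/3 · 1/10 = 1/30, 1/3 · 1/5 = 1/15; summing to 1/10.
Hence P(r = 3 | data) = (1/15) / (1/10) = 2/3.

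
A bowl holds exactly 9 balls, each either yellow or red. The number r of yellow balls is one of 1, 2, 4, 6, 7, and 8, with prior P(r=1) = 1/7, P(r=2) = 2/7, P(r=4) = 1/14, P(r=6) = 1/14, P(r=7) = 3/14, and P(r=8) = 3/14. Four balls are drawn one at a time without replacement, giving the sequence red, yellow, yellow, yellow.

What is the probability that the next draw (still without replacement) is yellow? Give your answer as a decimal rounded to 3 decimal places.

Under each hypothesis, the probability of the observed sequence is: P(data | r = 1) = (8/9)(1/8)(0/7) = 0; P(data | r = 2) = (7/9)(2/8)(1/7)(0/6) = 0; P(data | r = 4) = (5/9)(4/8)(3/7)(2/6) = 0.039683; P(data | r = 6) = (3/9)(6/8)(5/7)(4/6) = 0.11905; P(data | r = 7) = (2/9)(7/8)(6/7)(5/6) = 0.13889; P(data | r = 8) = (1/9)(8/8)(7/7)(6/6) = 0.11111.
Weighting by the prior gives 1/7 · 0 = 0, 2/7 · 0 = 0, 1/14 · 0.039683 = 0.0028345, 1/14 · 0.11905 = 0.0085034, 3/14 · 0.13889 = 0.029762, 3/14 · 0.11111 = 0.02381; with total 0.064909.
The posterior is then P(r = 1 | data) = 0, P(r = 2 | data) = 0, P(r = 4 | data) = 0.043668, P(r = 6 | data) = 0.131, P(r = 7 | data) = 0.45852, P(r = 8 | data) = 0.36681.
Averaging over the posterior, P(yellow next | data) = (1/5)(0.043668) + (3/5)(0.131) + (4/5)(0.45852) + (1)(0.36681) = 0.82096.

0.821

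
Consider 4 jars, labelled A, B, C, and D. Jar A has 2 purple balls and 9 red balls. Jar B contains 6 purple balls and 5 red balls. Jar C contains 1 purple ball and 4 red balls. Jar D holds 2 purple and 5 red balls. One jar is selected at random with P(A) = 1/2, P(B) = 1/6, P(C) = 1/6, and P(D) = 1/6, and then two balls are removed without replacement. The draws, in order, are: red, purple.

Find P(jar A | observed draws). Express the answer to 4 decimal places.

0.4085

For each hypothesis, P(data | H) works out to: P(data | jar A) = (9/11)(2/10) = 0.16364; P(data | jar B) = (5/11)(6/10) = 0.27273; P(data | jar C) = (4/5)(1/4) = 0.2; P(data | jar D) = (5/7)(2/6) = 0.2381.
The prior-weighted likelihoods are 1/2 · 0.16364 = 0.081818, 1/6 · 0.27273 = 0.045455, 1/6 · 0.2 = 0.033333, 1/6 · 0.2381 = 0.039683; summing to 0.20029.
So P(jar A | data) = (0.081818) / (0.20029) = 0.4085.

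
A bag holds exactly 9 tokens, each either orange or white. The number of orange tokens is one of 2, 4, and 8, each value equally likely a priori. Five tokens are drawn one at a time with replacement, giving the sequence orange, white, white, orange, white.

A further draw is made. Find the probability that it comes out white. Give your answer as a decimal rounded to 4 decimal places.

0.6360

For each hypothesis, P(data | H) works out to: P(data | r = 2) = (2/9)(7/9)(7/9)(2/9)(7/9) = 0.023235; P(data | r = 4) = (4/9)(5/9)(5/9)(4/9)(5/9) = 0.03387; P(data | r = 8) = (8/9)(1/9)(1/9)(8/9)(1/9) = 0.0010838.
Multiplying each by its prior: 1/3 · 0.023235 = 0.007745, 1/3 · 0.03387 = 0.01129, 1/3 · 0.0010838 = 0.00036128; these sum to 0.019396.
The posterior is then P(r = 2 | data) = 0.3993, P(r = 4 | data) = 0.58207, P(r = 8 | data) = 0.018626.
Averaging over the posterior, P(white next | data) = (7/9)(0.3993) + (5/9)(0.58207) + (1/9)(0.018626) = 0.63601.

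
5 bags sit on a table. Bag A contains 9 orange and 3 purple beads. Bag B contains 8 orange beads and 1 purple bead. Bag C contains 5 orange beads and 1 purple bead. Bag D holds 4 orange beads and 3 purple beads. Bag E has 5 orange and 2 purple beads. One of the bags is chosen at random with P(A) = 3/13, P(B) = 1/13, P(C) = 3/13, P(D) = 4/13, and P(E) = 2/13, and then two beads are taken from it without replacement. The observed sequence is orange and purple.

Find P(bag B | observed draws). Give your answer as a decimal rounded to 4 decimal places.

0.0391

Compute the likelihood of the observed sequence for each case: P(data | bag A) = (9/12)(3/11) = 0.20455; P(data | bag B) = (8/9)(1/8) = 0.11111; P(data | bag C) = (5/6)(1/5) = 0.16667; P(data | bag D) = (4/7)(3/6) = 0.28571; P(data | bag E) = (5/7)(2/6) = 0.2381.
Weighting by the prior gives 3/13 · 0.20455 = 0.047203, 1/13 · 0.11111 = 0.008547, 3/13 · 0.16667 = 0.038462, 4/13 · 0.28571 = 0.087912, 2/13 · 0.2381 = 0.03663; summing to 0.21875.
Therefore the posterior P(bag B | data) = (0.008547) / (0.21875) = 0.039071.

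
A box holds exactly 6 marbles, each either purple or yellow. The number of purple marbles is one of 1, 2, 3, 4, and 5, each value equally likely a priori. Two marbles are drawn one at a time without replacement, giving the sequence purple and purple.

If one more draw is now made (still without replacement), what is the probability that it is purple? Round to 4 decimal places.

0.5625

The likelihood of the observed sequence under each hypothesis: P(data | r = 1) = (1/6)(0/5) = 0; P(data | r = 2) = (2/6)(1/5) = 1/15; P(data | r = 3) = (3/6)(2/5) = 1/5; P(data | r = 4) = (4/6)(3/5) = 2/5; P(data | r = 5) = (5/6)(4/5) = 2/3.
The prior-weighted likelihoods are 1/5 · 0 = 0, 1/5 · 1/15 = 1/75, 1/5 · 1/5 = 1/25, 1/5 · 2/5 = 2/25, 1/5 · 2/3 = 2/15; summing to 4/15.
The posterior is then P(r = 1 | data) = 0, P(r = 2 | data) = 1/20, P(r = 3 | data) = 3/20, P(r = 4 | data) = 3/10, P(r = 5 | data) = 1/2.
The predictive probability is P(purple next | data) = (0)(1/20) + (1/4)(3/20) + (1/2)(3/10) + (3/4)(1/2) = 9/16.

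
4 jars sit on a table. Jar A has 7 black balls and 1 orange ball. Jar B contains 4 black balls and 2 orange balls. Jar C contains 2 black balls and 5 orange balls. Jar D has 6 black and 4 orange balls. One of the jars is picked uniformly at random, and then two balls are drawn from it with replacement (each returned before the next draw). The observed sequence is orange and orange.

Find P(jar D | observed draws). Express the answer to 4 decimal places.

0.2008

Under each hypothesis, the probability of the observed sequence is: P(data | jar A) = (1/8)(1/8) = 0.015625; P(data | jar B) = (2/6)(2/6) = 0.11111; P(data | jar C) = (5/7)(5/7) = 0.5102; P(data | jar D) = (4/10)(4/10) = 0.16.
Weighting by the prior gives 1/4 · 0.015625 = 0.0039062, 1/4 · 0.11111 = 0.027778, 1/4 · 0.5102 = 0.12755, 1/4 · 0.16 = 0.04; with total 0.19924.
So P(jar D | data) = (0.04) / (0.19924) = 0.20077.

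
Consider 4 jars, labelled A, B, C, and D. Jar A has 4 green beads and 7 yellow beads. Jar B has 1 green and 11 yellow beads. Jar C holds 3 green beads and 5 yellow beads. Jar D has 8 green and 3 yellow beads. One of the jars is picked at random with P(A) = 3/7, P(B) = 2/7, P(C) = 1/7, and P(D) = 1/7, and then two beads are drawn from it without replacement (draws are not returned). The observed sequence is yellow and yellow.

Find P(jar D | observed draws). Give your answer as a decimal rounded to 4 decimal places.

0.0169

The likelihood of the observed sequence under each hypothesis: P(data | jar A) = (7/11)(6/10) = 0.38182; P(data | jar B) = (11/12)(10/11) = 0.83333; P(data | jar C) = (5/8)(4/7) = 0.35714; P(data | jar D) = (3/11)(2/10) = 0.054545.
The prior-weighted likelihoods are 3/7 · 0.38182 = 0.16364, 2/7 · 0.83333 = 0.2381, 1/7 · 0.35714 = 0.05102, 1/7 · 0.054545 = 0.0077922; these sum to 0.46054.
Therefore the posterior P(jar D | data) = (0.0077922) / (0.46054) = 0.01692.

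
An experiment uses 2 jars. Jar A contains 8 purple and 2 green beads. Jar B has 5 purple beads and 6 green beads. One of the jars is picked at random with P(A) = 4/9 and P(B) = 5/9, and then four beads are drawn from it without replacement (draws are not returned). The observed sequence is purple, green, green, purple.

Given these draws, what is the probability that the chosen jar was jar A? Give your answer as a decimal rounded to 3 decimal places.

0.190

For each hypothesis, P(data | H) works out to: P(data | jar A) = (8/10)(2/9)(1/8)(7/7) = 0.022222; P(data | jar B) = (5/11)(6/10)(5/9)(4/8) = 0.075758.
Weighting by the prior gives 4/9 · 0.022222 = 0.0098765, 5/9 · 0.075758 = 0.042088; with total 0.051964.
Therefore the posterior P(jar A | data) = (0.0098765) / (0.051964) = 0.19006.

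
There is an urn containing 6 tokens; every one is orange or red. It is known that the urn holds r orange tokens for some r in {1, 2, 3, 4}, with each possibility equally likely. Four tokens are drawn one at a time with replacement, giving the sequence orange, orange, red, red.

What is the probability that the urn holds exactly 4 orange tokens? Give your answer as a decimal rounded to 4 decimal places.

0.2735

The likelihood of the observed sequence under each hypothesis: P(data | r = 1) = (1/6)(1/6)(5/6)(5/6) = 0.01929; P(data | r = 2) = (2/6)(2/6)(4/6)(4/6) = 0.049383; P(data | r = 3) = (3/6)(3/6)(3/6)(3/6) = 0.0625; P(data | r = 4) = (4/6)(4/6)(2/6)(2/6) = 0.049383.
The prior-weighted likelihoods are 1/4 · 0.01929 = 0.0048225, 1/4 · 0.049383 = 0.012346, 1/4 · 0.0625 = 0.015625, 1/4 · 0.049383 = 0.012346; with total 0.045139.
By Bayes' rule, P(r = 4 | data) = (0.012346) / (0.045139) = 0.2735.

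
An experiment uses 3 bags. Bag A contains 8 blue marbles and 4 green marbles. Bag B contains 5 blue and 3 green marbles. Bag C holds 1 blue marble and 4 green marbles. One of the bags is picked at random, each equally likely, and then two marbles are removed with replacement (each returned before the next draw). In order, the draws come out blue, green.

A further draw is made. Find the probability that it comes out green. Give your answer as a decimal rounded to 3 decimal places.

Under each hypothesis, the probability of the observed sequence is: P(data | bag A) = (8/12)(4/12) = 0.22222; P(data | bag B) = (5/8)(3/8) = 0.23438; P(data | bag C) = (1/5)(4/5) = 0.16.
Multiplying each by its prior: 1/3 · 0.22222 = 0.074074, 1/3 · 0.23438 = 0.078125, 1/3 · 0.16 = 0.053333; these sum to 0.20553.
Normalising, the posterior is P(bag A | data) = 0.3604, P(bag B | data) = 0.38011, P(bag C | data) = 0.25949.
Averaging over the posterior, P(green next | data) = (1/3)(0.3604) + (3/8)(0.38011) + (4/5)(0.25949) = 0.47027.

0.470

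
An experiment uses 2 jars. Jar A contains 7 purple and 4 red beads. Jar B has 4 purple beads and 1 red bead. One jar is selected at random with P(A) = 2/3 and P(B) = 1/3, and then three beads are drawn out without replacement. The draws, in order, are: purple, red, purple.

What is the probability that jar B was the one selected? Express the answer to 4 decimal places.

0.3708

For each hypothesis, P(data | H) works out to: P(data | jar A) = (7/11)(4/10)(6/9) = 28/165; P(data | jar B) = (4/5)(1/4)(3/3) = 1/5.
The prior-weighted likelihoods are 2/3 · 28/165 = 56/495, 1/3 · 1/5 = 1/15; these sum to 89/495.
Therefore the posterior P(jar B | data) = (1/15) / (89/495) = 33/89.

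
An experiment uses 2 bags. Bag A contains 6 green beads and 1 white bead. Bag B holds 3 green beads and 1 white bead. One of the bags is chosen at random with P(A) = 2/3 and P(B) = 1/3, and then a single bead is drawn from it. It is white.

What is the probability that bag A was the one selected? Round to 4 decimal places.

For each hypothesis, P(data | H) works out to: P(data | bag A) = (1/7) = 1/7; P(data | bag B) = (1/4) = 1/4.
The prior-weighted likelihoods are 2/3 · 1/7 = 2/21, 1/3 · 1/4 = 1/12; these sum to 5/28.
By Bayes' rule, P(bag A | data) = (2/21) / (5/28) = 8/15.

0.5333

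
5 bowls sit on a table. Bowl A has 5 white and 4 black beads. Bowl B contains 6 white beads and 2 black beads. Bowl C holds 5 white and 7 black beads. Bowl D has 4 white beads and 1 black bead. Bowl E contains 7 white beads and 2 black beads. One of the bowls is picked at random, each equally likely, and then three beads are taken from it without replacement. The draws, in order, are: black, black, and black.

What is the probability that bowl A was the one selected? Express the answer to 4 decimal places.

Under each hypothesis, the probability of the observed sequence is: P(data | bowl A) = (4/9)(3/8)(2/7) = 0.047619; P(data | bowl B) = (2/8)(1/7)(0/6) = 0; P(data | bowl C) = (7/12)(6/11)(5/10) = 0.15909; P(data | bowl D) = (1/5)(0/4) = 0; P(data | bowl E) = (2/9)(1/8)(0/7) = 0.
Weighting by the prior gives 1/5 · 0.047619 = 0.0095238, 1/5 · 0 = 0, 1/5 · 0.15909 = 0.031818, 1/5 · 0 = 0, 1/5 · 0 = 0; with total 0.041342.
Therefore the posterior P(bowl A | data) = (0.0095238) / (0.041342) = 0.23037.

0.2304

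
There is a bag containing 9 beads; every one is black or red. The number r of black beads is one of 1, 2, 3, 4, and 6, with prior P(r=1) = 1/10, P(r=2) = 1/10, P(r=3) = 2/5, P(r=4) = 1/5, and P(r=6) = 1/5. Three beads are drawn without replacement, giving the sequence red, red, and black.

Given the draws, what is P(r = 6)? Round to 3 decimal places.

0.098

Compute the likelihood of the observed sequence for each case: P(data | r = 1) = (8/9)(7/8)(1/7) = 1/9; P(data | r = 2) = (7/9)(6/8)(2/7) = 1/6; P(data | r = 3) = (6/9)(5/8)(3/7) = 5/28; P(data | r = 4) = (5/9)(4/8)(4/7) = 10/63; P(data | r = 6) = (3/9)(2/8)(6/7) = 1/14.
Multiplying each by its prior: 1/10 · 1/9 = 1/90, 1/10 · 1/6 = 1/60, 2/5 · 5/28 = 1/14, 1/5 · 10/63 = 2/63, 1/5 · 1/14 = 1/70; summing to 61/420.
Hence P(r = 6 | data) = (1/70) / (61/420) = 6/61.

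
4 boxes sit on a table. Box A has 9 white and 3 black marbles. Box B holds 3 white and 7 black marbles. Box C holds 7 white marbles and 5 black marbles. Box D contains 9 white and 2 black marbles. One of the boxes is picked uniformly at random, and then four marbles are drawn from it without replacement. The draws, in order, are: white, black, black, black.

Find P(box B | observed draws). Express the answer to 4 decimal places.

0.7580

The likelihood of the observed sequence under each hypothesis: P(data | box A) = (9/12)(3/11)(2/10)(1/9) = 0.0045455; P(data | box B) = (3/10)(7/9)(6/8)(5/7) = 0.125; P(data | box C) = (7/12)(5/11)(4/10)(3/9) = 0.035354; P(data | box D) = (9/11)(2/10)(1/9)(0/8) = 0.
Weighting by the prior gives 1/4 · 0.0045455 = 0.0011364, 1/4 · 0.125 = 0.03125, 1/4 · 0.035354 = 0.0088384, 1/4 · 0 = 0; with total 0.041225.
So P(box B | data) = (0.03125) / (0.041225) = 0.75804.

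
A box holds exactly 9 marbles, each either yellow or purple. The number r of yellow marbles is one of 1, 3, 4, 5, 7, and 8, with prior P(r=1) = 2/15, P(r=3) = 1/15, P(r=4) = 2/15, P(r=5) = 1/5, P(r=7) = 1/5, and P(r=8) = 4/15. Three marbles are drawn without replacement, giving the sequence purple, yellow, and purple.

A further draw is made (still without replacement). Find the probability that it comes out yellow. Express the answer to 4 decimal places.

0.4658

The likelihood of the observed sequence under each hypothesis: P(data | r = 1) = (8/9)(1/8)(7/7) = 1/9; P(data | r = 3) = (6/9)(3/8)(5/7) = 5/28; P(data | r = 4) = (5/9)(4/8)(4/7) = 10/63; P(data | r = 5) = (4/9)(5/8)(3/7) = 5/42; P(data | r = 7) = (2/9)(7/8)(1/7) = 1/36; P(data | r = 8) = (1/9)(8/8)(0/7) = 0.
The prior-weighted likelihoods are 2/15 · 1/9 = 2/135, 1/15 · 5/28 = 1/84, 2/15 · 10/63 = 4/189, 1/5 · 5/42 = 1/42, 1/5 · 1/36 = 1/180, 4/15 · 0 = 0; summing to 73/945.
The posterior is then P(r = 1 | data) = 14/73, P(r = 3 | data) = 45/292, P(r = 4 | data) = 20/73, P(r = 5 | data) = 45/146, P(r = 7 | data) = 21/292, P(r = 8 | data) = 0.
So P(yellow next | data) = Σ P(yellow next | H) P(H | data) = (0)(14/73) + (1/3)(45/292) + (1/2)(20/73) + (2/3)(45/146) + (1)(21/292) = 34/73.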